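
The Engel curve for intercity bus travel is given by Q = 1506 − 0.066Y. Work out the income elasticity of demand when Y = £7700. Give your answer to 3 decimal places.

-0.509

At Y = 7700: Q = 997.800.
dQ/dY = −0.066.
η = (dQ/dY)·(Y/Q) = -0.066 × (7700/997.800) = -0.509.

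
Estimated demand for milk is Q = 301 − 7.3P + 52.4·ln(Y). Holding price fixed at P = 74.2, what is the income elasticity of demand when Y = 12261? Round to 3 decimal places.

At P = 74.2, Y = 12261: Q = 252.643.
Holding P constant, ∂Q/∂Y = 52.4/Y = 0.00427371.
η_Y = (∂Q/∂Y)·(Y/Q) = 0.00427371 × (12261/252.643) = 0.207.

0.207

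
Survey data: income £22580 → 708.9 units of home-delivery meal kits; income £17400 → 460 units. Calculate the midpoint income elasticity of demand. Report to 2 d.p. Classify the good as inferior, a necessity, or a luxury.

ΔQ = 460 − 708.9 = -248.9; midpoint Q̄ = (708.9 + 460)/2 = 584.45.
ΔI = 17400 − 22580 = -5180; midpoint Ī = (22580 + 17400)/2 = 19990.
η = (ΔQ/Q̄) ÷ (ΔI/Ī) = (-248.9/584.45) ÷ (-5180/19990) = 1.64.
η > 1 ⇒ luxury.

1.64 (luxury)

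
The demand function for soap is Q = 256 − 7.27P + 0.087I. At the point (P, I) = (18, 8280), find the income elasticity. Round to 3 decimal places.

0.852

At P = 18, I = 8280: Q = 845.500.
Holding P constant, ∂Q/∂I = 0.087.
η_I = (∂Q/∂I)·(I/Q) = 0.087 × (8280/845.500) = 0.852.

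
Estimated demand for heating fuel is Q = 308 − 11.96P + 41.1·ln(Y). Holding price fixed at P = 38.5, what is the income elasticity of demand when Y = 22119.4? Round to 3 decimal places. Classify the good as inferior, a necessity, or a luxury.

At P = 38.5, Y = 22119.4: Q = 258.713.
Holding P constant, ∂Q/∂Y = 41.1/Y = 0.0018581.
η_Y = (∂Q/∂Y)·(Y/Q) = 0.0018581 × (22119.4/258.713) = 0.159.
Since 0 < η < 1, this is a necessity.

0.159 (necessity)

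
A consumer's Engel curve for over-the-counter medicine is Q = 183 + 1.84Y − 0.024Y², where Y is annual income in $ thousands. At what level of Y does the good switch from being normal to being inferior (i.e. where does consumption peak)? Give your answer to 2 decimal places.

dQ/dY = 1.84 − 0.048Y.
The good is inferior where dQ/dY < 0. Setting dQ/dY = 0 gives Y = 1.84 / 0.048 = 38.33.

38.33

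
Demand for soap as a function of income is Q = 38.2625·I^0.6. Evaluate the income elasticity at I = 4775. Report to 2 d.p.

For Q = A·I^β the income elasticity is constant and equal to β.
Here β = 0.6, so η = 0.60.

0.60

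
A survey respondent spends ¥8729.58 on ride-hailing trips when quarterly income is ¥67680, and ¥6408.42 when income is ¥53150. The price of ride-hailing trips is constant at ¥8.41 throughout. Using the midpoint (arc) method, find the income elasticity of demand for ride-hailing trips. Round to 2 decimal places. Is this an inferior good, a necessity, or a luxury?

1.28 (luxury)

With a constant price, Q₁ = 8729.58/8.41 = 1038.000 and Q₂ = 6408.42/8.41 = 762.000 (equivalently, work directly with expenditure since P cancels).
Midpoint %ΔQ = (6408.42 − 8729.58)/7569.00 = -0.30667; midpoint %ΔI = (53150 − 67680)/60415 = -0.24050.
η = -0.30667 / -0.24050 = 1.28.
η > 1 ⇒ luxury.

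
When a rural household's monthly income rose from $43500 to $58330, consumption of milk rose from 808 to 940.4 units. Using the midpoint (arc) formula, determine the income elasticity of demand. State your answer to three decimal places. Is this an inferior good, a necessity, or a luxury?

0.520 (necessity)

ΔQ = 940.4 − 808 = 132.4; midpoint Q̄ = (808 + 940.4)/2 = 874.2.
ΔI = 58330 − 43500 = 14830; midpoint Ī = (43500 + 58330)/2 = 50915.
η = (ΔQ/Q̄) ÷ (ΔI/Ī) = (132.4/874.2) ÷ (14830/50915) = 0.520.
0 < η < 1 ⇒ necessity.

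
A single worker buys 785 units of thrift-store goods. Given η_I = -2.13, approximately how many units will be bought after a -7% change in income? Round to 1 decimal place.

902.0

%ΔQ ≈ η × %ΔI = -2.13 × (-7%) = 14.91%.
New Q ≈ 785 × (1 + 0.1491) = 902.0.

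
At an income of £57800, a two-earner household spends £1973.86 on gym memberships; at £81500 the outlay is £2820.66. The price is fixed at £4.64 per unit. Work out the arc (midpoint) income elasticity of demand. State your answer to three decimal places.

1.038

With a constant price, Q₁ = 1973.86/4.64 = 425.401 and Q₂ = 2820.66/4.64 = 607.901 (equivalently, work directly with expenditure since P cancels).
Midpoint %ΔQ = (2820.66 − 1973.86)/2397.26 = 0.35324; midpoint %ΔI = (81500 − 57800)/69650 = 0.34027.
η = 0.35324 / 0.34027 = 1.038.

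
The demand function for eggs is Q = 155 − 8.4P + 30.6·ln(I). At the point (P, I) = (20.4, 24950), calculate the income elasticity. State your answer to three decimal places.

At P = 20.4, I = 24950: Q = 293.454.
Holding P constant, ∂Q/∂I = 30.6/I = 0.00122645.
η_I = (∂Q/∂I)·(I/Q) = 0.00122645 × (24950/293.454) = 0.104.

0.104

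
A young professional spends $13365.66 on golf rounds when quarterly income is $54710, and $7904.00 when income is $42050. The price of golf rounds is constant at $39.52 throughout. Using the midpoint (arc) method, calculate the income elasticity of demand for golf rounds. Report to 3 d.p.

1.963

With a constant price, Q₁ = 13365.66/39.52 = 338.200 and Q₂ = 7904.00/39.52 = 200.000 (equivalently, work directly with expenditure since P cancels).
Midpoint %ΔQ = (7904.00 − 13365.66)/10634.83 = -0.51356; midpoint %ΔI = (42050 − 54710)/48380 = -0.26168.
η = -0.51356 / -0.26168 = 1.963.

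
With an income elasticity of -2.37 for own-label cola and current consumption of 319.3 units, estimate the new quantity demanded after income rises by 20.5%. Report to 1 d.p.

164.2

%ΔQ ≈ η × %ΔI = -2.37 × 20.5% = -48.585%.
New Q ≈ 319.3 × (1 − 0.48585) = 164.2.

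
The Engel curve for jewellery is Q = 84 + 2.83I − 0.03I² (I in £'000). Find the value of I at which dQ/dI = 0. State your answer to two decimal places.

47.17

dQ/dI = 2.83 − 0.06I.
The good is inferior where dQ/dI < 0. Setting dQ/dI = 0 gives I = 2.83 / 0.06 = 47.17.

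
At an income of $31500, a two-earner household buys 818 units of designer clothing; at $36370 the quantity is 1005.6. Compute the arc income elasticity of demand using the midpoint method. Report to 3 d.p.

ΔQ = 1005.6 − 818 = 187.6; midpoint Q̄ = (818 + 1005.6)/2 = 911.8.
ΔI = 36370 − 31500 = 4870; midpoint Ī = (31500 + 36370)/2 = 33935.
η = (ΔQ/Q̄) ÷ (ΔI/Ī) = (187.6/911.8) ÷ (4870/33935) = 1.434.

1.434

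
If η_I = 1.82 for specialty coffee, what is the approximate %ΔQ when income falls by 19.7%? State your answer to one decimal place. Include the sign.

%ΔQ ≈ η × %ΔI = 1.82 × (-19.7%) = -35.9%.

-35.9%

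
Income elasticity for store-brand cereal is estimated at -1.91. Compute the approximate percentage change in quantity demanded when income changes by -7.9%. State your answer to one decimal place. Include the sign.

%ΔQ ≈ η × %ΔI = -1.91 × (-7.9%) = 15.1%.

15.1%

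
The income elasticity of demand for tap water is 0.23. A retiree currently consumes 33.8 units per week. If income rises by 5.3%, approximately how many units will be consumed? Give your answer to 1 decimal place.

34.2

%ΔQ ≈ η × %ΔI = 0.23 × 5.3% = 1.219%.
New Q ≈ 33.8 × (1 + 0.01219) = 34.2.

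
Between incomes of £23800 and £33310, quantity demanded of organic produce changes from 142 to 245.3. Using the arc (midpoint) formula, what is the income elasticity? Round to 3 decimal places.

ΔQ = 245.3 − 142 = 103.3; midpoint Q̄ = (142 + 245.3)/2 = 193.65.
ΔI = 33310 − 23800 = 9510; midpoint Ī = (23800 + 33310)/2 = 28555.
η = (ΔQ/Q̄) ÷ (ΔI/Ī) = (103.3/193.65) ÷ (9510/28555) = 1.602.

1.602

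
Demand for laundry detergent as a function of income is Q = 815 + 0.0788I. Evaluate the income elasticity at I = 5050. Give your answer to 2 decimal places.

0.33

At I = 5050: Q = 1212.940.
dQ/dI = 0.0788.
η = (dQ/dI)·(I/Q) = 0.0788 × (5050/1212.940) = 0.33.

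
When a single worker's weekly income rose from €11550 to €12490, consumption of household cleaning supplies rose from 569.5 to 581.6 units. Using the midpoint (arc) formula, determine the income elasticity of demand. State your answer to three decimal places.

0.269

ΔQ = 581.6 − 569.5 = 12.1; midpoint Q̄ = (569.5 + 581.6)/2 = 575.55.
ΔI = 12490 − 11550 = 940; midpoint Ī = (11550 + 12490)/2 = 12020.
η = (ΔQ/Q̄) ÷ (ΔI/Ī) = (12.1/575.55) ÷ (940/12020) = 0.269.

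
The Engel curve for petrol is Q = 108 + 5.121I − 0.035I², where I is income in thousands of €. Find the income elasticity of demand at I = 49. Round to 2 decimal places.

At I = 49: Q = 274.8940.
dQ/dI = 5.121 − 0.07I = 1.69100.
η = (dQ/dI)·(I/Q) = 1.69100 × (49/274.8940) = 0.30.

0.30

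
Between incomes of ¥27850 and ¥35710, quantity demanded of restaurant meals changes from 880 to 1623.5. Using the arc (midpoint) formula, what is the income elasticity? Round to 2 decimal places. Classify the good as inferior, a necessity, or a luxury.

ΔQ = 1623.5 − 880 = 743.5; midpoint Q̄ = (880 + 1623.5)/2 = 1251.75.
ΔI = 35710 − 27850 = 7860; midpoint Ī = (27850 + 35710)/2 = 31780.
η = (ΔQ/Q̄) ÷ (ΔI/Ī) = (743.5/1251.75) ÷ (7860/31780) = 2.40.
η > 1 ⇒ luxury.

2.40 (luxury)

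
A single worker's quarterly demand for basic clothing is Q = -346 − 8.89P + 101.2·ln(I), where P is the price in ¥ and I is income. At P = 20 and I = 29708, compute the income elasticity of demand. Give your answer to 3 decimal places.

0.195

At P = 20, I = 29708: Q = 518.476.
Holding P constant, ∂Q/∂I = 101.2/I = 0.00340649.
η_I = (∂Q/∂I)·(I/Q) = 0.00340649 × (29708/518.476) = 0.195.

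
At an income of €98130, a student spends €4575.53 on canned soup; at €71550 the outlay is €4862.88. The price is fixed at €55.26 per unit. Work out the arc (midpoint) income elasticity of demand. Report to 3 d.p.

-0.194

With a constant price, Q₁ = 4575.53/55.26 = 82.800 and Q₂ = 4862.88/55.26 = 88.000 (equivalently, work directly with expenditure since P cancels).
Midpoint %ΔQ = (4862.88 − 4575.53)/4719.21 = 0.06089; midpoint %ΔI = (71550 − 98130)/84840 = -0.31330.
η = 0.06089 / -0.31330 = -0.194.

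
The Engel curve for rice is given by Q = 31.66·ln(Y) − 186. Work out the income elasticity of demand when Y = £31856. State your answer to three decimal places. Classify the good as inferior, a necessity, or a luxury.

At Y = 31856: Q = 142.282.
dQ/dY = 31.66/Y = 0.000993847 at this income.
η = (dQ/dY)·(Y/Q) = 0.000993847 × (31856/142.282) = 0.223.
Since 0 < η < 1, the good is a necessity.

0.223 (necessity)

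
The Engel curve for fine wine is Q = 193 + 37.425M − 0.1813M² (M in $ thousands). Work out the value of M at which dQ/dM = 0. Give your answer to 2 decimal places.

103.21

dQ/dM = 37.425 − 0.3626M.
The good is inferior where dQ/dM < 0. Setting dQ/dM = 0 gives M = 37.425 / 0.3626 = 103.21.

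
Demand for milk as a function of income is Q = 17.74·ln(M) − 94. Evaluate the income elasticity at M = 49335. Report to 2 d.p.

At M = 49335: Q = 97.705.
dQ/dM = 17.74/M = 0.000359582 at this income.
η = (dQ/dM)·(M/Q) = 0.000359582 × (49335/97.705) = 0.18.

0.18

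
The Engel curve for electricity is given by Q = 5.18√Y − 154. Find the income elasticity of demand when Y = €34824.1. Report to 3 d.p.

0.595

At Y = 34824.1: Q = 812.651.
dQ/dY = 5.18/(2√Y) = 0.0138791 at this income.
η = (dQ/dY)·(Y/Q) = 0.0138791 × (34824.1/812.651) = 0.595.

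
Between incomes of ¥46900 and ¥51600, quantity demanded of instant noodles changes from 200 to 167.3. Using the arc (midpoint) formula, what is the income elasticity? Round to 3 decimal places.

ΔQ = 167.3 − 200 = -32.7; midpoint Q̄ = (200 + 167.3)/2 = 183.65.
ΔI = 51600 − 46900 = 4700; midpoint Ī = (46900 + 51600)/2 = 49250.
η = (ΔQ/Q̄) ÷ (ΔI/Ī) = (-32.7/183.65) ÷ (4700/49250) = -1.866.

-1.866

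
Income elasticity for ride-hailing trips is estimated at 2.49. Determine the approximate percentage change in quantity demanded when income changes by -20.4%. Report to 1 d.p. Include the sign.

%ΔQ ≈ η × %ΔI = 2.49 × (-20.4%) = -50.8%.

-50.8%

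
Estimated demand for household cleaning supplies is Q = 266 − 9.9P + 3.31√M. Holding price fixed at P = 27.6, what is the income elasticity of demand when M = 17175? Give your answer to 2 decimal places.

0.51

At P = 27.6, M = 17175: Q = 426.547.
Holding P constant, ∂Q/∂M = 3.31/(2√M) = 0.0126284.
η_M = (∂Q/∂M)·(M/Q) = 0.0126284 × (17175/426.547) = 0.51.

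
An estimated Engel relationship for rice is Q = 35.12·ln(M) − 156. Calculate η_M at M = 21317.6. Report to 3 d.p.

0.181

At M = 21317.6: Q = 194.051.
dQ/dM = 35.12/M = 0.00164747 at this income.
η = (dQ/dM)·(M/Q) = 0.00164747 × (21317.6/194.051) = 0.181.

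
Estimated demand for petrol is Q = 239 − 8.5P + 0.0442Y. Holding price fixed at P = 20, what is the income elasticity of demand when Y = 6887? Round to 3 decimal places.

At P = 20, Y = 6887: Q = 373.405.
Holding P constant, ∂Q/∂Y = 0.0442.
η_Y = (∂Q/∂Y)·(Y/Q) = 0.0442 × (6887/373.405) = 0.815.

0.815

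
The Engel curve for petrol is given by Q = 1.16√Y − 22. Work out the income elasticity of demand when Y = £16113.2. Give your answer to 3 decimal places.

At Y = 16113.2: Q = 125.248.
dQ/dY = 1.16/(2√Y) = 0.00456917 at this income.
η = (dQ/dY)·(Y/Q) = 0.00456917 × (16113.2/125.248) = 0.588.

0.588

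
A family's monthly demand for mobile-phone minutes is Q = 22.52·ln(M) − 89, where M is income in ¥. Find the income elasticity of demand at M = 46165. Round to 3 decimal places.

0.147

At M = 46165: Q = 152.864.
dQ/dM = 22.52/M = 0.000487815 at this income.
η = (dQ/dM)·(M/Q) = 0.000487815 × (46165/152.864) = 0.147.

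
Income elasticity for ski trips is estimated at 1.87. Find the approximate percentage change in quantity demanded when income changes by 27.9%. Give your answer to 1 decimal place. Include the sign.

%ΔQ ≈ η × %ΔI = 1.87 × 27.9% = 52.2%.

52.2%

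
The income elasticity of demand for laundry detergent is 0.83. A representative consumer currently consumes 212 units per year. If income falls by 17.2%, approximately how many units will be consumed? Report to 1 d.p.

%ΔQ ≈ η × %ΔI = 0.83 × (-17.2%) = -14.276%.
New Q ≈ 212 × (1 − 0.14276) = 181.7.

181.7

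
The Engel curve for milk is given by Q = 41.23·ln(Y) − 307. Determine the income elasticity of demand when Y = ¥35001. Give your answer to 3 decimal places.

At Y = 35001: Q = 124.395.
dQ/dY = 41.23/Y = 0.00117797 at this income.
η = (dQ/dY)·(Y/Q) = 0.00117797 × (35001/124.395) = 0.331.

0.331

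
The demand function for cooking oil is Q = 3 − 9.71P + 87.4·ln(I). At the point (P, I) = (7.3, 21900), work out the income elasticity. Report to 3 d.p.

0.108

At P = 7.3, I = 21900: Q = 805.614.
Holding P constant, ∂Q/∂I = 87.4/I = 0.00399087.
η_I = (∂Q/∂I)·(I/Q) = 0.00399087 × (21900/805.614) = 0.108.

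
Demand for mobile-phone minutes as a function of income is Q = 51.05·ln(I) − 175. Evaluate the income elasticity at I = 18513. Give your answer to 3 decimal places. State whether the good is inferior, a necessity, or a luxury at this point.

0.156 (necessity)

At I = 18513: Q = 326.629.
dQ/dI = 51.05/I = 0.00275752 at this income.
η = (dQ/dI)·(I/Q) = 0.00275752 × (18513/326.629) = 0.156.
Since 0 < η < 1, the good is a necessity.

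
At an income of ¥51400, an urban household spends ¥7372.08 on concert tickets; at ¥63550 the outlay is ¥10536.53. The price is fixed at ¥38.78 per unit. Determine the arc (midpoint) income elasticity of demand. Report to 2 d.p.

With a constant price, Q₁ = 7372.08/38.78 = 190.100 and Q₂ = 10536.53/38.78 = 271.700 (equivalently, work directly with expenditure since P cancels).
Midpoint %ΔQ = (10536.53 − 7372.08)/8954.31 = 0.35340; midpoint %ΔI = (63550 − 51400)/57475 = 0.21140.
η = 0.35340 / 0.21140 = 1.67.

1.67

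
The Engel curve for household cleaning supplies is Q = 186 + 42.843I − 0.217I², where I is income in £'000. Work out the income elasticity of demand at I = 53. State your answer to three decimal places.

0.569

At I = 53: Q = 1847.1260.
dQ/dI = 42.843 − 0.434I = 19.84100.
η = (dQ/dI)·(I/Q) = 19.84100 × (53/1847.1260) = 0.569.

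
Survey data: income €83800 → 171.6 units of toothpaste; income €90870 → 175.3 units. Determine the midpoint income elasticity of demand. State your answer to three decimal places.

0.264

ΔQ = 175.3 − 171.6 = 3.7; midpoint Q̄ = (171.6 + 175.3)/2 = 173.45.
ΔI = 90870 − 83800 = 7070; midpoint Ī = (83800 + 90870)/2 = 87335.
η = (ΔQ/Q̄) ÷ (ΔI/Ī) = (3.7/173.45) ÷ (7070/87335) = 0.264.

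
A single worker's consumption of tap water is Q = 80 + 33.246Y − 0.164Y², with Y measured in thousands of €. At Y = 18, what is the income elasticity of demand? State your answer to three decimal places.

0.787

At Y = 18: Q = 625.2920.
dQ/dY = 33.246 − 0.328Y = 27.34200.
η = (dQ/dY)·(Y/Q) = 27.34200 × (18/625.2920) = 0.787.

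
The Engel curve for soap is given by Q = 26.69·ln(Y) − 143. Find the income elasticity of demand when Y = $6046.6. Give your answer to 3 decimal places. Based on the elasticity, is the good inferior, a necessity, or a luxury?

0.299 (necessity)

At Y = 6046.6: Q = 89.397.
dQ/dY = 26.69/Y = 0.00441405 at this income.
η = (dQ/dY)·(Y/Q) = 0.00441405 × (6046.6/89.397) = 0.299.
Since 0 < η < 1, the good is a necessity.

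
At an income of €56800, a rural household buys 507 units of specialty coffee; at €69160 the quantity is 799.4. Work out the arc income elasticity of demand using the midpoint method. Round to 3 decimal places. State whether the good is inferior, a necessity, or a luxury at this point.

2.281 (luxury)

ΔQ = 799.4 − 507 = 292.4; midpoint Q̄ = (507 + 799.4)/2 = 653.2.
ΔI = 69160 − 56800 = 12360; midpoint Ī = (56800 + 69160)/2 = 62980.
η = (ΔQ/Q̄) ÷ (ΔI/Ī) = (292.4/653.2) ÷ (12360/62980) = 2.281.
η > 1 ⇒ luxury.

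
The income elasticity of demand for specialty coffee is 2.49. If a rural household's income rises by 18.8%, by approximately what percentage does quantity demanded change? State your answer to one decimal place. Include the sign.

%ΔQ ≈ η × %ΔI = 2.49 × 18.8% = 46.8%.

46.8%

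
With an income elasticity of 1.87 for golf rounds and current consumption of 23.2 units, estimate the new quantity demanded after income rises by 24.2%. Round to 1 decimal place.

33.7

%ΔQ ≈ η × %ΔI = 1.87 × 24.2% = 45.254%.
New Q ≈ 23.2 × (1 + 0.45254) = 33.7.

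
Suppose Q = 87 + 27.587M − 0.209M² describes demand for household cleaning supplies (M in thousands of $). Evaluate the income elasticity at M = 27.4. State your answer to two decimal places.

0.64

At M = 27.4: Q = 685.9750.
dQ/dM = 27.587 − 0.418M = 16.13380.
η = (dQ/dM)·(M/Q) = 16.13380 × (27.4/685.9750) = 0.64.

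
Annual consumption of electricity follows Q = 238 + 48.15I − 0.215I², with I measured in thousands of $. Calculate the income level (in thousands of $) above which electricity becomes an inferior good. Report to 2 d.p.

111.98

dQ/dI = 48.15 − 0.43I.
The good is inferior where dQ/dI < 0. Setting dQ/dI = 0 gives I = 48.15 / 0.43 = 111.98.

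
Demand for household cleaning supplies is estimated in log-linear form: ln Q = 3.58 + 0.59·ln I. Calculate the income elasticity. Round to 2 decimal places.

0.59

In a log-linear demand, the coefficient on ln I is the income elasticity.
So η = 0.59.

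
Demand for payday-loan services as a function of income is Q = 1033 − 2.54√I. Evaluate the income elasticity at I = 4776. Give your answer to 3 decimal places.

At I = 4776: Q = 857.464.
dQ/dI = -2.54/(2√I) = -0.0183769 at this income.
η = (dQ/dI)·(I/Q) = -0.0183769 × (4776/857.464) = -0.102.

-0.102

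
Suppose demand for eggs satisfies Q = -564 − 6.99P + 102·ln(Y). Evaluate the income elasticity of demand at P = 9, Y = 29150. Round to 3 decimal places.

0.242

At P = 9, Y = 29150: Q = 421.671.
Holding P constant, ∂Q/∂Y = 102/Y = 0.00349914.
η_Y = (∂Q/∂Y)·(Y/Q) = 0.00349914 × (29150/421.671) = 0.242.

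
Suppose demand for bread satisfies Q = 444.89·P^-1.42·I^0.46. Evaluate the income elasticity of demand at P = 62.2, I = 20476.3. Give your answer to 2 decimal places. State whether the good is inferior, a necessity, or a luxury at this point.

0.46 (necessity)

For a multiplicative demand Q = A·P^α·I^β, the income elasticity is β everywhere.
Here β = 0.46, so η = 0.46.
Since 0 < η < 1, this is a necessity.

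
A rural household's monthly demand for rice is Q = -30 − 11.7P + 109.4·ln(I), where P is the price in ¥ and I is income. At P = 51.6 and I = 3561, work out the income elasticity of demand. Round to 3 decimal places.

At P = 51.6, I = 3561: Q = 260.931.
Holding P constant, ∂Q/∂I = 109.4/I = 0.0307217.
η_I = (∂Q/∂I)·(I/Q) = 0.0307217 × (3561/260.931) = 0.419.

0.419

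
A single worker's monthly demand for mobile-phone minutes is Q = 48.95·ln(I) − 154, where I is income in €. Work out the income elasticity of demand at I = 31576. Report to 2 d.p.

At I = 31576: Q = 353.129.
dQ/dI = 48.95/I = 0.00155023 at this income.
η = (dQ/dI)·(I/Q) = 0.00155023 × (31576/353.129) = 0.14.

0.14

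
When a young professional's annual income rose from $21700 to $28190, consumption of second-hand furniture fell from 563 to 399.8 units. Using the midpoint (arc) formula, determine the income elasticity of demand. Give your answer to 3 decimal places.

-1.303

ΔQ = 399.8 − 563 = -163.2; midpoint Q̄ = (563 + 399.8)/2 = 481.4.
ΔI = 28190 − 21700 = 6490; midpoint Ī = (21700 + 28190)/2 = 24945.
η = (ΔQ/Q̄) ÷ (ΔI/Ī) = (-163.2/481.4) ÷ (6490/24945) = -1.303.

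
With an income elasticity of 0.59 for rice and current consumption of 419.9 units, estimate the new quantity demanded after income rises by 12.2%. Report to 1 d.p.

450.1

%ΔQ ≈ η × %ΔI = 0.59 × 12.2% = 7.198%.
New Q ≈ 419.9 × (1 + 0.07198) = 450.1.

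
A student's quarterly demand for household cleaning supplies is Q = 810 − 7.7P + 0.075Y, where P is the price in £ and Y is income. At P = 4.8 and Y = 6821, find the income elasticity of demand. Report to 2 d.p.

0.40

At P = 4.8, Y = 6821: Q = 1284.615.
Holding P constant, ∂Q/∂Y = 0.075.
η_Y = (∂Q/∂Y)·(Y/Q) = 0.075 × (6821/1284.615) = 0.40.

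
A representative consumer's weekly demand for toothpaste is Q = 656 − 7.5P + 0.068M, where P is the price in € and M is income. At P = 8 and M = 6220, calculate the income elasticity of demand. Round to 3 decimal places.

0.415

At P = 8, M = 6220: Q = 1018.960.
Holding P constant, ∂Q/∂M = 0.068.
η_M = (∂Q/∂M)·(M/Q) = 0.068 × (6220/1018.960) = 0.415.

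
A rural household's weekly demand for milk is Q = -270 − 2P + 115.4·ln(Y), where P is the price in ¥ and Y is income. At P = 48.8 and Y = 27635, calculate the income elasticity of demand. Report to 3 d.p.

At P = 48.8, Y = 27635: Q = 812.577.
Holding P constant, ∂Q/∂Y = 115.4/Y = 0.00417586.
η_Y = (∂Q/∂Y)·(Y/Q) = 0.00417586 × (27635/812.577) = 0.142.

0.142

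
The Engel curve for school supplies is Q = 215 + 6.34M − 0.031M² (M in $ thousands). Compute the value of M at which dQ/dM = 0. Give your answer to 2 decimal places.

102.26

dQ/dM = 6.34 − 0.062M.
The good is inferior where dQ/dM < 0. Setting dQ/dM = 0 gives M = 6.34 / 0.062 = 102.26.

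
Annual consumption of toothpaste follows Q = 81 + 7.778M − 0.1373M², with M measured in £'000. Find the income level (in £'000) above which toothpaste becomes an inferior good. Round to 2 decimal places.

dQ/dM = 7.778 − 0.2746M.
The good is inferior where dQ/dM < 0. Setting dQ/dM = 0 gives M = 7.778 / 0.2746 = 28.32.

28.32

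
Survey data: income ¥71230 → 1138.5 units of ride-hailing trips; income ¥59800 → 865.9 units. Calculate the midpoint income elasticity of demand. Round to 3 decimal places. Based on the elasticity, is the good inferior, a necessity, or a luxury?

ΔQ = 865.9 − 1138.5 = -272.6; midpoint Q̄ = (1138.5 + 865.9)/2 = 1002.2.
ΔI = 59800 − 71230 = -11430; midpoint Ī = (71230 + 59800)/2 = 65515.
η = (ΔQ/Q̄) ÷ (ΔI/Ī) = (-272.6/1002.2) ÷ (-11430/65515) = 1.559.
η > 1 ⇒ luxury.

1.559 (luxury)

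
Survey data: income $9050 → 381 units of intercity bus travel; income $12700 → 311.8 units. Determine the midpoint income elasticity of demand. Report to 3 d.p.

ΔQ = 311.8 − 381 = -69.2; midpoint Q̄ = (381 + 311.8)/2 = 346.4.
ΔI = 12700 − 9050 = 3650; midpoint Ī = (9050 + 12700)/2 = 10875.
η = (ΔQ/Q̄) ÷ (ΔI/Ī) = (-69.2/346.4) ÷ (3650/10875) = -0.595.

-0.595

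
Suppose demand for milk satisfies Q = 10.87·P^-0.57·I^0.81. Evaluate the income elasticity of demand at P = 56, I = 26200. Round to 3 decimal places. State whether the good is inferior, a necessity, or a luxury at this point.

0.810 (necessity)

For a multiplicative demand Q = A·P^α·I^β, the income elasticity is β everywhere.
Here β = 0.81, so η = 0.810.
Since 0 < η < 1, this is a necessity.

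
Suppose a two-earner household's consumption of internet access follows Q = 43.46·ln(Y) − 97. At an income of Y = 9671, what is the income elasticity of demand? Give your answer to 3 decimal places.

0.144

At Y = 9671: Q = 301.828.
dQ/dY = 43.46/Y = 0.00449385 at this income.
η = (dQ/dY)·(Y/Q) = 0.00449385 × (9671/301.828) = 0.144.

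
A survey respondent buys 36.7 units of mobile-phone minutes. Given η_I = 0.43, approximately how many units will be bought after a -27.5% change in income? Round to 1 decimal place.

32.4

%ΔQ ≈ η × %ΔI = 0.43 × (-27.5%) = -11.825%.
New Q ≈ 36.7 × (1 − 0.11825) = 32.4.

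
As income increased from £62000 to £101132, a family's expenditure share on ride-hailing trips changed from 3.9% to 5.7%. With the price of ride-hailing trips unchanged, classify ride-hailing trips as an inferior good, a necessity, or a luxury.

The budget share rises as income rises, so η > 1.

luxury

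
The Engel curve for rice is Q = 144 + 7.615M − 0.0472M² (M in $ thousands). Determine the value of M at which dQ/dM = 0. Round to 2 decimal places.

dQ/dM = 7.615 − 0.0944M.
The good is inferior where dQ/dM < 0. Setting dQ/dM = 0 gives M = 7.615 / 0.0944 = 80.67.

80.67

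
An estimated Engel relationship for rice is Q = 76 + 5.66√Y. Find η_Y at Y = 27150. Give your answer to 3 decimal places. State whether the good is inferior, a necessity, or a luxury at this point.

0.462 (necessity)

At Y = 27150: Q = 1008.613.
dQ/dY = 5.66/(2√Y) = 0.0171752 at this income.
η = (dQ/dY)·(Y/Q) = 0.0171752 × (27150/1008.613) = 0.462.
Since 0 < η < 1, the good is a necessity.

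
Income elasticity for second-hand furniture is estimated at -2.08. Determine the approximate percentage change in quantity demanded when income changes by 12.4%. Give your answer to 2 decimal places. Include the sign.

-25.79%

%ΔQ ≈ η × %ΔI = -2.08 × 12.4% = -25.79%.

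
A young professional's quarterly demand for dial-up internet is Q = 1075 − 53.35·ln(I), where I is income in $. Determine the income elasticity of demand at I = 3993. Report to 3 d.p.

-0.084

At I = 3993: Q = 632.606.
dQ/dI = -53.35/I = -0.0133609 at this income.
η = (dQ/dI)·(I/Q) = -0.0133609 × (3993/632.606) = -0.084.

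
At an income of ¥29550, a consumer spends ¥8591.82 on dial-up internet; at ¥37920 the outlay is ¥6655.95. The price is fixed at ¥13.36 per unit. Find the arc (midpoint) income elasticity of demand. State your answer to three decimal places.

-1.023

With a constant price, Q₁ = 8591.82/13.36 = 643.100 and Q₂ = 6655.95/13.36 = 498.200 (equivalently, work directly with expenditure since P cancels).
Midpoint %ΔQ = (6655.95 − 8591.82)/7623.89 = -0.25392; midpoint %ΔI = (37920 − 29550)/33735 = 0.24811.
η = -0.25392 / 0.24811 = -1.023.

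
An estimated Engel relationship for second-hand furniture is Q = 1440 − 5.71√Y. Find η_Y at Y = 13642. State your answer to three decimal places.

-0.431

At Y = 13642: Q = 773.078.
dQ/dY = -5.71/(2√Y) = -0.0244437 at this income.
η = (dQ/dY)·(Y/Q) = -0.0244437 × (13642/773.078) = -0.431.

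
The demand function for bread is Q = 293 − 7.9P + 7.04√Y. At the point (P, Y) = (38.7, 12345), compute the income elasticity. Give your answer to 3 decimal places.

At P = 38.7, Y = 12345: Q = 769.471.
Holding P constant, ∂Q/∂Y = 7.04/(2√Y) = 0.0316809.
η_Y = (∂Q/∂Y)·(Y/Q) = 0.0316809 × (12345/769.471) = 0.508.

0.508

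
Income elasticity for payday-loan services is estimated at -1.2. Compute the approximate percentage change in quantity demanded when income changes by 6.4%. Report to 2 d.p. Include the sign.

%ΔQ ≈ η × %ΔI = -1.2 × 6.4% = -7.68%.

-7.68%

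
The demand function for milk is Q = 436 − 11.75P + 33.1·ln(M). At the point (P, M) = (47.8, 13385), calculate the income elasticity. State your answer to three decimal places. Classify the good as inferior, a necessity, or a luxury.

At P = 47.8, M = 13385: Q = 188.863.
Holding P constant, ∂Q/∂M = 33.1/M = 0.00247292.
η_M = (∂Q/∂M)·(M/Q) = 0.00247292 × (13385/188.863) = 0.175.
Since 0 < η < 1, this is a necessity.

0.175 (necessity)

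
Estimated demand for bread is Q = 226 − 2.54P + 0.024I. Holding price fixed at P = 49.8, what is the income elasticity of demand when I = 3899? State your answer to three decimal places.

At P = 49.8, I = 3899: Q = 193.084.
Holding P constant, ∂Q/∂I = 0.024.
η_I = (∂Q/∂I)·(I/Q) = 0.024 × (3899/193.084) = 0.485.

0.485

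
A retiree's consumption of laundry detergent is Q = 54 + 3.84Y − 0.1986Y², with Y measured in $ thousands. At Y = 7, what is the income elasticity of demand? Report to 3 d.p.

At Y = 7: Q = 71.1486.
dQ/dY = 3.84 − 0.3972Y = 1.05960.
η = (dQ/dY)·(Y/Q) = 1.05960 × (7/71.1486) = 0.104.

0.104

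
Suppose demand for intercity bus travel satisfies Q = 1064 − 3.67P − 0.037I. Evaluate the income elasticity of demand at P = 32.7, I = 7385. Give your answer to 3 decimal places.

At P = 32.7, I = 7385: Q = 670.746.
Holding P constant, ∂Q/∂I = −0.037.
η_I = (∂Q/∂I)·(I/Q) = -0.037 × (7385/670.746) = -0.407.

-0.407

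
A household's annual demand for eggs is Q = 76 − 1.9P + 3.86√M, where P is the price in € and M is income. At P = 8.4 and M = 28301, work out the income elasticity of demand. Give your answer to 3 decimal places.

0.458

At P = 8.4, M = 28301: Q = 709.404.
Holding P constant, ∂Q/∂M = 3.86/(2√M) = 0.0114725.
η_M = (∂Q/∂M)·(M/Q) = 0.0114725 × (28301/709.404) = 0.458.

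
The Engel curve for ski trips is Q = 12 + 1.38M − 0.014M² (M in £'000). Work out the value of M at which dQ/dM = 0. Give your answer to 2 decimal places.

49.29

dQ/dM = 1.38 − 0.028M.
The good is inferior where dQ/dM < 0. Setting dQ/dM = 0 gives M = 1.38 / 0.028 = 49.29.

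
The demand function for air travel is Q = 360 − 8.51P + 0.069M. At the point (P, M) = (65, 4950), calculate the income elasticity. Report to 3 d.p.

At P = 65, M = 4950: Q = 148.400.
Holding P constant, ∂Q/∂M = 0.069.
η_M = (∂Q/∂M)·(M/Q) = 0.069 × (4950/148.400) = 2.302.

2.302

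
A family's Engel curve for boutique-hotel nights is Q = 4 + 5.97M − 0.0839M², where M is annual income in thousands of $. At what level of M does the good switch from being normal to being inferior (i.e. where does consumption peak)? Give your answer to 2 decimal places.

dQ/dM = 5.97 − 0.1678M.
The good is inferior where dQ/dM < 0. Setting dQ/dM = 0 gives M = 5.97 / 0.1678 = 35.58.

35.58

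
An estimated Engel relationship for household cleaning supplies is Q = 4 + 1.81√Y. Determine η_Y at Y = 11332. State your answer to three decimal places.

0.490

At Y = 11332: Q = 196.678.
dQ/dY = 1.81/(2√Y) = 0.00850149 at this income.
η = (dQ/dY)·(Y/Q) = 0.00850149 × (11332/196.678) = 0.490.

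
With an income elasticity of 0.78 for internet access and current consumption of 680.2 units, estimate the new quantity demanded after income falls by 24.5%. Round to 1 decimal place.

%ΔQ ≈ η × %ΔI = 0.78 × (-24.5%) = -19.11%.
New Q ≈ 680.2 × (1 − 0.1911) = 550.2.

550.2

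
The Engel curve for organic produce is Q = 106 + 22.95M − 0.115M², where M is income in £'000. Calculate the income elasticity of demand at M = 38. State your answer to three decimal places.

At M = 38: Q = 812.0400.
dQ/dM = 22.95 − 0.23M = 14.21000.
η = (dQ/dM)·(M/Q) = 14.21000 × (38/812.0400) = 0.665.

0.665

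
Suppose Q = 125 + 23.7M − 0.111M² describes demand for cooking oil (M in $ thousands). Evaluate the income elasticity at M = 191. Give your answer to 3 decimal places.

At M = 191: Q = 602.3090.
dQ/dM = 23.7 − 0.222M = -18.70200.
η = (dQ/dM)·(M/Q) = -18.70200 × (191/602.3090) = -5.931.

-5.931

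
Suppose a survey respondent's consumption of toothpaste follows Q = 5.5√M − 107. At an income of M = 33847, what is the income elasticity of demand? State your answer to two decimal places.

At M = 33847: Q = 904.865.
dQ/dM = 5.5/(2√M) = 0.0149476 at this income.
η = (dQ/dM)·(M/Q) = 0.0149476 × (33847/904.865) = 0.56.

0.56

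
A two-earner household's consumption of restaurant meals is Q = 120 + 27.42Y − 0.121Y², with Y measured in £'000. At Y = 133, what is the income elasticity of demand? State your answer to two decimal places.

At Y = 133: Q = 1626.4910.
dQ/dY = 27.42 − 0.242Y = -4.76600.
η = (dQ/dY)·(Y/Q) = -4.76600 × (133/1626.4910) = -0.39.

-0.39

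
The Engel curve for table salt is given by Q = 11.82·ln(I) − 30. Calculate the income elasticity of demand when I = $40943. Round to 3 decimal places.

At I = 40943: Q = 95.528.
dQ/dI = 11.82/I = 0.000288694 at this income.
η = (dQ/dI)·(I/Q) = 0.000288694 × (40943/95.528) = 0.124.

0.124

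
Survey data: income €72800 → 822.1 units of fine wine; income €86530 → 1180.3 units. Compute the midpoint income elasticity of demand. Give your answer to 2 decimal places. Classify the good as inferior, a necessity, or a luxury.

ΔQ = 1180.3 − 822.1 = 358.2; midpoint Q̄ = (822.1 + 1180.3)/2 = 1001.2.
ΔI = 86530 − 72800 = 13730; midpoint Ī = (72800 + 86530)/2 = 79665.
η = (ΔQ/Q̄) ÷ (ΔI/Ī) = (358.2/1001.2) ÷ (13730/79665) = 2.08.
η > 1 ⇒ luxury.

2.08 (luxury)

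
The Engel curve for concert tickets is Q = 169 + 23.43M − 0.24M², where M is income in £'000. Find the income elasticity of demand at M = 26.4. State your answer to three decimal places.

0.458

At M = 26.4: Q = 620.2816.
dQ/dM = 23.43 − 0.48M = 10.75800.
η = (dQ/dM)·(M/Q) = 10.75800 × (26.4/620.2816) = 0.458.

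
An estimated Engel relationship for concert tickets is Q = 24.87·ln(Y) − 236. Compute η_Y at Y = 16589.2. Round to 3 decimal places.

At Y = 16589.2: Q = 5.650.
dQ/dY = 24.87/Y = 0.00149917 at this income.
η = (dQ/dY)·(Y/Q) = 0.00149917 × (16589.2/5.650) = 4.402.

4.402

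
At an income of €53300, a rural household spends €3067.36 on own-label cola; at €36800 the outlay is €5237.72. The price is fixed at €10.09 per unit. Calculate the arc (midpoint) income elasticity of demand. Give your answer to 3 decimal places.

With a constant price, Q₁ = 3067.36/10.09 = 304.000 and Q₂ = 5237.72/10.09 = 519.100 (equivalently, work directly with expenditure since P cancels).
Midpoint %ΔQ = (5237.72 − 3067.36)/4152.54 = 0.52266; midpoint %ΔI = (36800 − 53300)/45050 = -0.36626.
η = 0.52266 / -0.36626 = -1.427.

-1.427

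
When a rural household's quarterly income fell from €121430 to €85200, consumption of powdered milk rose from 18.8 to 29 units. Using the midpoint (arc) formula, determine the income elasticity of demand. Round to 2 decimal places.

-1.22

ΔQ = 29 − 18.8 = 10.2; midpoint Q̄ = (18.8 + 29)/2 = 23.9.
ΔI = 85200 − 121430 = -36230; midpoint Ī = (121430 + 85200)/2 = 103315.
η = (ΔQ/Q̄) ÷ (ΔI/Ī) = (10.2/23.9) ÷ (-36230/103315) = -1.22.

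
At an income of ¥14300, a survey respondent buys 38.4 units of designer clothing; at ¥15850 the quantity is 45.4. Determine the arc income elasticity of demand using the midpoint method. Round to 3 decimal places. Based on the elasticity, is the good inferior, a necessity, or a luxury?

1.625 (luxury)

ΔQ = 45.4 − 38.4 = 7; midpoint Q̄ = (38.4 + 45.4)/2 = 41.9.
ΔI = 15850 − 14300 = 1550; midpoint Ī = (14300 + 15850)/2 = 15075.
η = (ΔQ/Q̄) ÷ (ΔI/Ī) = (7/41.9) ÷ (1550/15075) = 1.625.
η > 1 ⇒ luxury.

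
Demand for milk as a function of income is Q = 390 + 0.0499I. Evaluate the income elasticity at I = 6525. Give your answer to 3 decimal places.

0.455

At I = 6525: Q = 715.598.
dQ/dI = 0.0499.
η = (dQ/dI)·(I/Q) = 0.0499 × (6525/715.598) = 0.455.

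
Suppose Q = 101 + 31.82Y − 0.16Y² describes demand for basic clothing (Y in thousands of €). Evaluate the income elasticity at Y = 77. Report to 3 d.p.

0.345

At Y = 77: Q = 1602.5000.
dQ/dY = 31.82 − 0.32Y = 7.18000.
η = (dQ/dY)·(Y/Q) = 7.18000 × (77/1602.5000) = 0.345.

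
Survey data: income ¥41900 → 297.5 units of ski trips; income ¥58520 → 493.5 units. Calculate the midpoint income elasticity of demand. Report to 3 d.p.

1.497

ΔQ = 493.5 − 297.5 = 196; midpoint Q̄ = (297.5 + 493.5)/2 = 395.5.
ΔI = 58520 − 41900 = 16620; midpoint Ī = (41900 + 58520)/2 = 50210.
η = (ΔQ/Q̄) ÷ (ΔI/Ī) = (196/395.5) ÷ (16620/50210) = 1.497.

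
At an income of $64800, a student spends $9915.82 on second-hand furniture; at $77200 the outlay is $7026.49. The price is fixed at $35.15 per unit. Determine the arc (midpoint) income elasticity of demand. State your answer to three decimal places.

-1.953

With a constant price, Q₁ = 9915.82/35.15 = 282.100 and Q₂ = 7026.49/35.15 = 199.900 (equivalently, work directly with expenditure since P cancels).
Midpoint %ΔQ = (7026.49 − 9915.82)/8471.15 = -0.34108; midpoint %ΔI = (77200 − 64800)/71000 = 0.17465.
η = -0.34108 / 0.17465 = -1.953.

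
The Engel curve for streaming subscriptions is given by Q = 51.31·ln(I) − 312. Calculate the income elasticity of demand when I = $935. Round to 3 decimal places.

1.316

At I = 935: Q = 38.988.
dQ/dI = 51.31/I = 0.054877 at this income.
η = (dQ/dI)·(I/Q) = 0.054877 × (935/38.988) = 1.316.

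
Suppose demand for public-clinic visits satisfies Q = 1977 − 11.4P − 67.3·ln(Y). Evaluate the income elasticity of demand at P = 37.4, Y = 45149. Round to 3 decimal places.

-0.081

At P = 37.4, Y = 45149: Q = 829.337.
Holding P constant, ∂Q/∂Y = -67.3/Y = -0.00149062.
η_Y = (∂Q/∂Y)·(Y/Q) = -0.00149062 × (45149/829.337) = -0.081.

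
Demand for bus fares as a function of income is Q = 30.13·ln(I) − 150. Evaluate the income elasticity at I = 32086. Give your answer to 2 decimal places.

At I = 32086: Q = 162.634.
dQ/dI = 30.13/I = 0.000939039 at this income.
η = (dQ/dI)·(I/Q) = 0.000939039 × (32086/162.634) = 0.19.

0.19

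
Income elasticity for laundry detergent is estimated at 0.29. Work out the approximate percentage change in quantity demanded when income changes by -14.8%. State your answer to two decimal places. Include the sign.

-4.29%

%ΔQ ≈ η × %ΔI = 0.29 × (-14.8%) = -4.29%.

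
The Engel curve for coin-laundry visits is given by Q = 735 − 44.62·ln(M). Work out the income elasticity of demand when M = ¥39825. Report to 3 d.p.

-0.170

At M = 39825: Q = 262.374.
dQ/dM = -44.62/M = -0.0011204 at this income.
η = (dQ/dM)·(M/Q) = -0.0011204 × (39825/262.374) = -0.170.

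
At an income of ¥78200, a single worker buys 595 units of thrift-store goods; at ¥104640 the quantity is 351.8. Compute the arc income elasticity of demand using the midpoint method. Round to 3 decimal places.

-1.776

ΔQ = 351.8 − 595 = -243.2; midpoint Q̄ = (595 + 351.8)/2 = 473.4.
ΔI = 104640 − 78200 = 26440; midpoint Ī = (78200 + 104640)/2 = 91420.
η = (ΔQ/Q̄) ÷ (ΔI/Ī) = (-243.2/473.4) ÷ (26440/91420) = -1.776.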